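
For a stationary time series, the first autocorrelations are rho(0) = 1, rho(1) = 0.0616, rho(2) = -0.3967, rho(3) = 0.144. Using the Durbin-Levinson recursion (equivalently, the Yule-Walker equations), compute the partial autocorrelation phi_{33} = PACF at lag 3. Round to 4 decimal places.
\phi_{33} = 0.2431

The PACF at lag k is phi_{kk}, the last component of the solution
to the Yule-Walker system G_k phi = r_k where
  (G_k)_{ij} = rho(|i - j|), (r_k)_i = rho(i), i,j = 1..k.
Equivalently, Durbin-Levinson gives phi_{kk} iteratively:
  phi_{11} = rho(1)
  phi_{kk} = [rho(k) - sum_{j=1..k-1} phi_{k-1,j} rho(k-j)]
            / [1 - sum_{j=1..k-1} phi_{k-1,j} rho(j)],
  phi_{k,j} = phi_{k-1,j} - phi_{kk} phi_{k-1,k-j},  j = 1..k-1.
Step k = 1:
  phi_11 = rho(1) = 0.0616.
Step k = 2:
  phi_22 = [rho(2) - phi_11 rho(1)] / [1 - phi_11 rho(1)] = [-0.3967 - (0.0616)(0.0616)] / [1 - (0.0616)(0.0616)]
         = -0.40049456 / 0.99620544 = -0.40202.
  Update: phi_21 = phi_11 - phi_22 phi_11 = 0.0616 - (-0.40202)(0.0616) = 0.086364.
Step k = 3:
  phi_33 = [rho(3) - phi_21 rho(2) - phi_22 rho(1)] / [1 - phi_21 rho(1) - phi_22 rho(2)]
    numerator   = 0.144 - (0.086364)(-0.3967) - (-0.40202)(0.0616) = 0.20302521
    denominator = 1 - (0.086364)(0.0616) - (-0.40202)(-0.3967) = 0.8351986
  phi_33 = 0.20302521 / 0.8351986 = 0.2431.
Therefore phi_{33} = 0.2431.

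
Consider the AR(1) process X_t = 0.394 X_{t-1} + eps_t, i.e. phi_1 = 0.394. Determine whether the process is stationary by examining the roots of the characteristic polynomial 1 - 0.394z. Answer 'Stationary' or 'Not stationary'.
\text{Stationary}

The AR(p) characteristic polynomial is P(z) = 1 - 0.394z.
Stationarity requires all roots to lie outside the unit circle, i.e. |z| > 1 for every root.
This is linear in z: 1 + (-0.394) z = 0  =>  z = -1/(-0.394) = 2.538071,  |z| = 2.538071.
Moduli of all roots: 2.5381.
All moduli strictly greater than 1? Yes.
Verdict: Stationary.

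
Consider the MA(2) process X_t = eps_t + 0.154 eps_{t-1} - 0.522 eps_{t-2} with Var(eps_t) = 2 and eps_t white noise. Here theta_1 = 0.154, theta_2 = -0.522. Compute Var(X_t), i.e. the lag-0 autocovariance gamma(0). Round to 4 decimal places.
\gamma(0) = 2.5924

For an MA(q) process X_t = eps_t + sum_i theta_i eps_{t-i} with
Var(eps_t) = sigma^2, the variance is
  gamma(0) = sigma^2 * (1 + sum_i theta_i^2).
  sum_i theta_i^2 = (0.154)^2 + (-0.522)^2 = 0.023716 + 0.272484 = 0.2962.
  gamma(0) = 2 * (1 + 0.2962) = 2 * 1.2962 = 2.5924.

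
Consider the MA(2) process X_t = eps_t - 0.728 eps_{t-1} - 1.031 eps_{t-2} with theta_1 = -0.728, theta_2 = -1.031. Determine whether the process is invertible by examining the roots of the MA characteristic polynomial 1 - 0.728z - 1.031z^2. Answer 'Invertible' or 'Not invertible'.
\text{Not invertible}

The MA(q) characteristic polynomial is P(z) = 1 - 0.728z - 1.031z^2.
Invertibility requires all roots to lie outside the unit circle, i.e. |z| > 1 for every root.
Set 1 + (-0.728) z + (-1.031) z^2 = 0, i.e. a z^2 + b z + c = 0 with a = -1.031, b = -0.728, c = 1.
Discriminant D = b^2 - 4ac = (-0.728)^2 - 4*(-1.031)*1 = 0.529984 - (-4.124) = 4.653984.
D >= 0, so the roots are real: z = (-b +/- sqrt(D)) / (2a) = (0.728 +/- 2.157309) / (-2.062).
  z_1 = (0.728 + 2.157309) / (-2.062) = -1.3993,   |z_1| = 1.3993.
  z_2 = (0.728 - 2.157309) / (-2.062) = 0.6932,   |z_2| = 0.6932.
Moduli of all roots: 1.3993, 0.6932.
All moduli strictly greater than 1? No.
Verdict: Not invertible.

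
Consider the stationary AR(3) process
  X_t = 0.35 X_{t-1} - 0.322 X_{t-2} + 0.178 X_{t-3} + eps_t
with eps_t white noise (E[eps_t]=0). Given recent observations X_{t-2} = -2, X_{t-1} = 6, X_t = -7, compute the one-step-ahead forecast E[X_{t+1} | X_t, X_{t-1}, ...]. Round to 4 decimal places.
E[X_{t+1} \mid \mathcal F_t] = -4.7380

For an AR(p) model X_t = c + sum_i phi_i X_{t-i} + eps_t, the
one-step-ahead conditional mean is
  E[X_{t+1} | X_t, ...] = c + sum_i phi_i X_{t+1-i}.
Substitute known values:
  E[X_{t+1} | ...] = (0.35) * (-7) + (-0.322) * (6) + (0.178) * (-2)
                   = -4.7380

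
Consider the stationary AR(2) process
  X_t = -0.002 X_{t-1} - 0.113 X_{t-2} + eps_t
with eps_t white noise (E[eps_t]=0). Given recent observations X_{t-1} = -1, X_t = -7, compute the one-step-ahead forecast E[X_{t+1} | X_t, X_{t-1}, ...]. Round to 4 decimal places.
E[X_{t+1} \mid \mathcal F_t] = 0.1270

For an AR(p) model X_t = c + sum_i phi_i X_{t-i} + eps_t, the
one-step-ahead conditional mean is
  E[X_{t+1} | X_t, ...] = c + sum_i phi_i X_{t+1-i}.
Substitute known values:
  E[X_{t+1} | ...] = (-0.002) * (-7) + (-0.113) * (-1)
                   = 0.1270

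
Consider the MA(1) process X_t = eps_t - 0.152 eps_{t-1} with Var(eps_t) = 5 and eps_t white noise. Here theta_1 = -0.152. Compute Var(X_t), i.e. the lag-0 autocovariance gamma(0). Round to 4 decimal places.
\gamma(0) = 5.1155

For an MA(q) process X_t = eps_t + sum_i theta_i eps_{t-i} with
Var(eps_t) = sigma^2, the variance is
  gamma(0) = sigma^2 * (1 + sum_i theta_i^2).
  sum_i theta_i^2 = (-0.152)^2 = 0.023104.
  gamma(0) = 5 * (1 + 0.023104) = 5 * 1.023104 = 5.11552, which rounds to 5.1155.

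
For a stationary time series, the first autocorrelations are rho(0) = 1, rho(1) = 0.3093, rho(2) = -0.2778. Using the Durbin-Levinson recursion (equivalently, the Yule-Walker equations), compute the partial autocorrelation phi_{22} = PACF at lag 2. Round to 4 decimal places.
\phi_{22} = -0.4130

The PACF at lag k is phi_{kk}, the last component of the solution
to the Yule-Walker system G_k phi = r_k where
  (G_k)_{ij} = rho(|i - j|), (r_k)_i = rho(i), i,j = 1..k.
Equivalently, Durbin-Levinson gives phi_{kk} iteratively:
  phi_{11} = rho(1)
  phi_{kk} = [rho(k) - sum_{j=1..k-1} phi_{k-1,j} rho(k-j)]
            / [1 - sum_{j=1..k-1} phi_{k-1,j} rho(j)],
  phi_{k,j} = phi_{k-1,j} - phi_{kk} phi_{k-1,k-j},  j = 1..k-1.
Step k = 1:
  phi_11 = rho(1) = 0.3093.
Step k = 2:
  phi_22 = [rho(2) - phi_11 rho(1)] / [1 - phi_11 rho(1)] = [-0.2778 - (0.3093)(0.3093)] / [1 - (0.3093)(0.3093)]
         = -0.37346649 / 0.90433351 = -0.413.
Therefore phi_{22} = -0.4130.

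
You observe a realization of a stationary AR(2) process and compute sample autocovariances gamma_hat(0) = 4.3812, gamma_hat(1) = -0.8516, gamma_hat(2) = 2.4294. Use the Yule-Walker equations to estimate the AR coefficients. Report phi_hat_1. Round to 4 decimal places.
\hat\phi_{1} = -0.0900

The Yule-Walker equations for an AR(p) process read, in matrix form,
  Gamma_p phi = r_p,   with   (Gamma_p)_{ij} = gamma(|i - j|),
                       (r_p)_i = gamma(i),   i,j = 1..p.
Substitute the sample gammas (Toeplitz matrix and right-hand side of size 2):
  Gamma_p = [[4.3812, -0.8516], [-0.8516, 4.3812]]
  r_p     = [-0.8516, 2.4294]
Written out:
  4.3812 phi_1 - 0.8516 phi_2 = -0.8516
  -0.8516 phi_1 + 4.3812 phi_2 = 2.4294
Solve by Cramer's rule:
  det = gamma(0)^2 - gamma(1)^2 = (4.3812)^2 - (-0.8516)^2 = 19.19491344 - 0.72522256 = 18.46969088
  phi_hat_1 = [gamma(1) gamma(0) - gamma(1) gamma(2)] / det = [(-0.8516)(4.3812) - (-0.8516)(2.4294)] / 18.46969088 = -1.66215288 / 18.46969088 = -0.09
  phi_hat_2 = [gamma(0) gamma(2) - gamma(1)^2] / det = [(4.3812)(2.4294) - (-0.8516)^2] / 18.46969088 = 9.91846472 / 18.46969088 = 0.537
So phi_hat = [-0.0900, 0.5370].
Therefore phi_hat_1 = -0.0900.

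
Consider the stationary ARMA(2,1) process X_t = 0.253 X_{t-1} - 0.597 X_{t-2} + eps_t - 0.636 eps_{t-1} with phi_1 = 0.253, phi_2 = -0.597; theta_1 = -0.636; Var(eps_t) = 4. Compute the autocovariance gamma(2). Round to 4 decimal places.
\gamma(2) = -4.6741

Multiply the model equation by X_{t-k} and take expectations. With theta_0 = psi_0 = 1 and psi_j the MA(infinity) weights, this gives
  gamma(k) - sum_i phi_i gamma(k-i) = c_k,
  c_k = sigma^2 * sum_{j=k..q} theta_j psi_{j-k}   (c_k = 0 for k > q),
using gamma(-m) = gamma(m).
psi-weights needed (psi_j = theta_j + sum_i phi_i psi_{j-i}):
  psi_1 = theta_1 + phi_1 = -0.636 + (0.253) = -0.383
Right-hand sides:
  c_0 = sigma^2 (1 + theta_1 psi_1) = 4 * (1 + (-0.636)(-0.383)) = 4 * 1.243588 = 4.974352
  c_1 = sigma^2 theta_1 = 4 * (-0.636) = -2.544
  c_2 = 0
Equations for k = 0, 1, 2 (AR order 2, c_2 = 0):
  (E0) gamma(0) = phi_1 gamma(1) + phi_2 gamma(2) + c_0
  (E1) gamma(1) = phi_1 gamma(0) + phi_2 gamma(1) + c_1
  (E2) gamma(2) = phi_1 gamma(1) + phi_2 gamma(0)
From (E1): gamma(1) = A gamma(0) + B with
  A = phi_1 / (1 - phi_2) = 0.253 / 1.597 = 0.158422,   B = c_1 / (1 - phi_2) = -2.544 / 1.597 = -1.592987.
Insert (E2) into (E0): gamma(0) (1 - phi_2^2) = phi_1 (1 + phi_2) gamma(1) + c_0.
  phi_1 (1 + phi_2) = (0.253)(0.403) = 0.101959,   1 - phi_2^2 = 0.643591.
Replace gamma(1) by A gamma(0) + B and collect gamma(0):
  gamma(0) [0.643591 - (0.101959)(0.158422)] = (0.101959)(-1.592987) + 4.974352
  gamma(0) * 0.627438 = 4.811933
  gamma(0) = 4.811933 / 0.627438 = 7.669171.
  gamma(1) = A gamma(0) + B = (0.158422)(7.669171) + (-1.592987) = -0.378021.
  gamma(2) = phi_1 gamma(1) + phi_2 gamma(0) = (0.253)(-0.378021) + (-0.597)(7.669171) = -4.674134.
Therefore gamma(2) = -4.6741 (to 4 decimal places).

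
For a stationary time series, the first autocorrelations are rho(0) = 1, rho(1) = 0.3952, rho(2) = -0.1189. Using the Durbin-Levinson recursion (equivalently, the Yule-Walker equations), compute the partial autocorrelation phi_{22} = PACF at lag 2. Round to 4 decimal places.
\phi_{22} = -0.3260

The PACF at lag k is phi_{kk}, the last component of the solution
to the Yule-Walker system G_k phi = r_k where
  (G_k)_{ij} = rho(|i - j|), (r_k)_i = rho(i), i,j = 1..k.
Equivalently, Durbin-Levinson gives phi_{kk} iteratively:
  phi_{11} = rho(1)
  phi_{kk} = [rho(k) - sum_{j=1..k-1} phi_{k-1,j} rho(k-j)]
            / [1 - sum_{j=1..k-1} phi_{k-1,j} rho(j)],
  phi_{k,j} = phi_{k-1,j} - phi_{kk} phi_{k-1,k-j},  j = 1..k-1.
Step k = 1:
  phi_11 = rho(1) = 0.3952.
Step k = 2:
  phi_22 = [rho(2) - phi_11 rho(1)] / [1 - phi_11 rho(1)] = [-0.1189 - (0.3952)(0.3952)] / [1 - (0.3952)(0.3952)]
         = -0.27508304 / 0.84381696 = -0.326.
Therefore phi_{22} = -0.3260.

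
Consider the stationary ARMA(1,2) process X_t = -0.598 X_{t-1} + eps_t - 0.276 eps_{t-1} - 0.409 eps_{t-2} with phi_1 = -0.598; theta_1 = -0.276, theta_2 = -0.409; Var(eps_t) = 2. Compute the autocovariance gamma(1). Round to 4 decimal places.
\gamma(1) = -1.9707

Multiply the model equation by X_{t-k} and take expectations. With theta_0 = psi_0 = 1 and psi_j the MA(infinity) weights, this gives
  gamma(k) - sum_i phi_i gamma(k-i) = c_k,
  c_k = sigma^2 * sum_{j=k..q} theta_j psi_{j-k}   (c_k = 0 for k > q),
using gamma(-m) = gamma(m).
psi-weights needed (psi_j = theta_j + sum_i phi_i psi_{j-i}):
  psi_1 = theta_1 + phi_1 = -0.276 + (-0.598) = -0.874
  psi_2 = theta_2 + phi_1 psi_1 = -0.409 + (-0.598)(-0.874) = 0.113652
Right-hand sides:
  c_0 = sigma^2 (1 + theta_1 psi_1 + theta_2 psi_2) = 2 * (1 + (-0.276)(-0.874) + (-0.409)(0.113652)) = 2 * 1.19474 = 2.389481
  c_1 = sigma^2 (theta_1 + theta_2 psi_1) = 2 * (-0.276 + (-0.409)(-0.874)) = 0.162932
  c_2 = sigma^2 theta_2 = 2 * (-0.409) = -0.818
Equations for k = 0 and k = 1 (AR order 1):
  gamma(0) = phi_1 gamma(1) + c_0
  gamma(1) = phi_1 gamma(0) + c_1
Substituting the second into the first: gamma(0) (1 - phi_1^2) = c_0 + phi_1 c_1, so
  gamma(0) = (c_0 + phi_1 c_1) / (1 - phi_1^2) = (2.389481 + (-0.598)(0.162932)) / (1 - (-0.598)^2) = 2.292047 / 0.642396 = 3.567966.
  gamma(1) = phi_1 gamma(0) + c_1 = (-0.598)(3.567966) + (0.162932) = -1.970712.
Therefore gamma(1) = -1.9707 (to 4 decimal places).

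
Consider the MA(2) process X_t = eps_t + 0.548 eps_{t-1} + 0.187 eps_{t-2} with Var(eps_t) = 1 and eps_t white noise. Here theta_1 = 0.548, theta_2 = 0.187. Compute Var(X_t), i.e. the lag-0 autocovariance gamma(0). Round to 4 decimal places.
\gamma(0) = 1.3353

For an MA(q) process X_t = eps_t + sum_i theta_i eps_{t-i} with
Var(eps_t) = sigma^2, the variance is
  gamma(0) = sigma^2 * (1 + sum_i theta_i^2).
  sum_i theta_i^2 = (0.548)^2 + (0.187)^2 = 0.300304 + 0.034969 = 0.335273.
  gamma(0) = 1 * (1 + 0.335273) = 1 * 1.335273 = 1.335273, which rounds to 1.3353.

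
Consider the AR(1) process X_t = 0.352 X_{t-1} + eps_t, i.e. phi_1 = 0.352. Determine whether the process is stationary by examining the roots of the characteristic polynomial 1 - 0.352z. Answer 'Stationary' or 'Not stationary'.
\text{Stationary}

The AR(p) characteristic polynomial is P(z) = 1 - 0.352z.
Stationarity requires all roots to lie outside the unit circle, i.e. |z| > 1 for every root.
This is linear in z: 1 + (-0.352) z = 0  =>  z = -1/(-0.352) = 2.840909,  |z| = 2.840909.
Moduli of all roots: 2.8409.
All moduli strictly greater than 1? Yes.
Verdict: Stationary.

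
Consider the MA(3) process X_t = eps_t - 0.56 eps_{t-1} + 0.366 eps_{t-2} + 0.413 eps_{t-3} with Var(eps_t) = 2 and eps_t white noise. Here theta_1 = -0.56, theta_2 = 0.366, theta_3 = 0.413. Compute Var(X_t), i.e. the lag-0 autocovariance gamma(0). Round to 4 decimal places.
\gamma(0) = 3.2363

For an MA(q) process X_t = eps_t + sum_i theta_i eps_{t-i} with
Var(eps_t) = sigma^2, the variance is
  gamma(0) = sigma^2 * (1 + sum_i theta_i^2).
  sum_i theta_i^2 = (-0.56)^2 + (0.366)^2 + (0.413)^2 = 0.3136 + 0.133956 + 0.170569 = 0.618125.
  gamma(0) = 2 * (1 + 0.618125) = 2 * 1.618125 = 3.23625, which rounds to 3.2363.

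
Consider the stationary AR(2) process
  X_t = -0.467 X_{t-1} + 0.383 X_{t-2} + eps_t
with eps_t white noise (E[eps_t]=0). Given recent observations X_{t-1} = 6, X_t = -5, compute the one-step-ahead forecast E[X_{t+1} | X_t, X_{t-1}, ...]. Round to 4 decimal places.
E[X_{t+1} \mid \mathcal F_t] = 4.6330

For an AR(p) model X_t = c + sum_i phi_i X_{t-i} + eps_t, the
one-step-ahead conditional mean is
  E[X_{t+1} | X_t, ...] = c + sum_i phi_i X_{t+1-i}.
Substitute known values:
  E[X_{t+1} | ...] = (-0.467) * (-5) + (0.383) * (6)
                   = 4.6330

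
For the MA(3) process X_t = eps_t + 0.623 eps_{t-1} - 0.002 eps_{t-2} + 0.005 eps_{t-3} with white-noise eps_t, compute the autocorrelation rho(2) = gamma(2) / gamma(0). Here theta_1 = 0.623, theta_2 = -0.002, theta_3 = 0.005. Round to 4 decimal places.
\rho(2) = 0.0008

For an MA(q) process with theta_0 = 1, the autocovariance is
  gamma(k) = sigma^2 * sum_{i=0..q-k} theta_i * theta_{i+k},
and rho(k) = gamma(k) / gamma(0). Sigma^2 cancels.
  numerator   = (1)*(-0.002) + (0.623)*(0.005) = 0.001115.
  denominator = (1)^2 + (0.623)^2 + (-0.002)^2 + (0.005)^2 = 1.388158.
  rho(2) = 0.001115 / 1.388158 = 0.0008.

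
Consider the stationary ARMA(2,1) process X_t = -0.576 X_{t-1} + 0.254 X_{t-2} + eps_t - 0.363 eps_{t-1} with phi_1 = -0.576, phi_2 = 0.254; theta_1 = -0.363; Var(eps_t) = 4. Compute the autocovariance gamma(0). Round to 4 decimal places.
\gamma(0) = 17.9186

Multiply the model equation by X_{t-k} and take expectations. With theta_0 = psi_0 = 1 and psi_j the MA(infinity) weights, this gives
  gamma(k) - sum_i phi_i gamma(k-i) = c_k,
  c_k = sigma^2 * sum_{j=k..q} theta_j psi_{j-k}   (c_k = 0 for k > q),
using gamma(-m) = gamma(m).
psi-weights needed (psi_j = theta_j + sum_i phi_i psi_{j-i}):
  psi_1 = theta_1 + phi_1 = -0.363 + (-0.576) = -0.939
Right-hand sides:
  c_0 = sigma^2 (1 + theta_1 psi_1) = 4 * (1 + (-0.363)(-0.939)) = 4 * 1.340857 = 5.363428
  c_1 = sigma^2 theta_1 = 4 * (-0.363) = -1.452
  c_2 = 0
Equations for k = 0, 1, 2 (AR order 2, c_2 = 0):
  (E0) gamma(0) = phi_1 gamma(1) + phi_2 gamma(2) + c_0
  (E1) gamma(1) = phi_1 gamma(0) + phi_2 gamma(1) + c_1
  (E2) gamma(2) = phi_1 gamma(1) + phi_2 gamma(0)
From (E1): gamma(1) = A gamma(0) + B with
  A = phi_1 / (1 - phi_2) = -0.576 / 0.746 = -0.772118,   B = c_1 / (1 - phi_2) = -1.452 / 0.746 = -1.946381.
Insert (E2) into (E0): gamma(0) (1 - phi_2^2) = phi_1 (1 + phi_2) gamma(1) + c_0.
  phi_1 (1 + phi_2) = (-0.576)(1.254) = -0.722304,   1 - phi_2^2 = 0.935484.
Replace gamma(1) by A gamma(0) + B and collect gamma(0):
  gamma(0) [0.935484 - (-0.722304)(-0.772118)] = (-0.722304)(-1.946381) + 5.363428
  gamma(0) * 0.37778 = 6.769307
  gamma(0) = 6.769307 / 0.37778 = 17.918642.
Therefore gamma(0) = 17.9186 (to 4 decimal places).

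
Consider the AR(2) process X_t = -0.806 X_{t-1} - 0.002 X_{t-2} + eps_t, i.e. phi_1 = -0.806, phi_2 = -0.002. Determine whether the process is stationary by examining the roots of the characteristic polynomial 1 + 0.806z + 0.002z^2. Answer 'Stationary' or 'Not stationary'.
\text{Stationary}

The AR(p) characteristic polynomial is P(z) = 1 + 0.806z + 0.002z^2.
Stationarity requires all roots to lie outside the unit circle, i.e. |z| > 1 for every root.
Set 1 + (0.806) z + (0.002) z^2 = 0, i.e. a z^2 + b z + c = 0 with a = 0.002, b = 0.806, c = 1.
Discriminant D = b^2 - 4ac = (0.806)^2 - 4*(0.002)*1 = 0.649636 - (0.008) = 0.641636.
D >= 0, so the roots are real: z = (-b +/- sqrt(D)) / (2a) = (-0.806 +/- 0.801022) / (0.004).
  z_1 = (-0.806 + 0.801022) / (0.004) = -1.2445,   |z_1| = 1.2445.
  z_2 = (-0.806 - 0.801022) / (0.004) = -401.7555,   |z_2| = 401.7555.
Moduli of all roots: 1.2445, 401.7555.
All moduli strictly greater than 1? Yes.
Verdict: Stationary.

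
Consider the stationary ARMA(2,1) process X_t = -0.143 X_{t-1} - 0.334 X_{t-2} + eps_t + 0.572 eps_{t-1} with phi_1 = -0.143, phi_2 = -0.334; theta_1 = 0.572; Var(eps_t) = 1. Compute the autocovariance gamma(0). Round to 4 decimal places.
\gamma(0) = 1.3716

Multiply the model equation by X_{t-k} and take expectations. With theta_0 = psi_0 = 1 and psi_j the MA(infinity) weights, this gives
  gamma(k) - sum_i phi_i gamma(k-i) = c_k,
  c_k = sigma^2 * sum_{j=k..q} theta_j psi_{j-k}   (c_k = 0 for k > q),
using gamma(-m) = gamma(m).
psi-weights needed (psi_j = theta_j + sum_i phi_i psi_{j-i}):
  psi_1 = theta_1 + phi_1 = 0.572 + (-0.143) = 0.429
Right-hand sides:
  c_0 = sigma^2 (1 + theta_1 psi_1) = 1 * (1 + (0.572)(0.429)) = 1 * 1.245388 = 1.245388
  c_1 = sigma^2 theta_1 = 1 * (0.572) = 0.572
  c_2 = 0
Equations for k = 0, 1, 2 (AR order 2, c_2 = 0):
  (E0) gamma(0) = phi_1 gamma(1) + phi_2 gamma(2) + c_0
  (E1) gamma(1) = phi_1 gamma(0) + phi_2 gamma(1) + c_1
  (E2) gamma(2) = phi_1 gamma(1) + phi_2 gamma(0)
From (E1): gamma(1) = A gamma(0) + B with
  A = phi_1 / (1 - phi_2) = -0.143 / 1.334 = -0.107196,   B = c_1 / (1 - phi_2) = 0.572 / 1.334 = 0.428786.
Insert (E2) into (E0): gamma(0) (1 - phi_2^2) = phi_1 (1 + phi_2) gamma(1) + c_0.
  phi_1 (1 + phi_2) = (-0.143)(0.666) = -0.095238,   1 - phi_2^2 = 0.888444.
Replace gamma(1) by A gamma(0) + B and collect gamma(0):
  gamma(0) [0.888444 - (-0.095238)(-0.107196)] = (-0.095238)(0.428786) + 1.245388
  gamma(0) * 0.878235 = 1.204551
  gamma(0) = 1.204551 / 0.878235 = 1.371559.
Therefore gamma(0) = 1.3716 (to 4 decimal places).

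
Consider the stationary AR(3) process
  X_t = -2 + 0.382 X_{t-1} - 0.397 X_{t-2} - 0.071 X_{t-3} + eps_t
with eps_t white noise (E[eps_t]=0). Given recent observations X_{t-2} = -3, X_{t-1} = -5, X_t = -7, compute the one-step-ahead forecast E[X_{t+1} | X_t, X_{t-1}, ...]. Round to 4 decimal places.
E[X_{t+1} \mid \mathcal F_t] = -2.4760

For an AR(p) model X_t = c + sum_i phi_i X_{t-i} + eps_t, the
one-step-ahead conditional mean is
  E[X_{t+1} | X_t, ...] = c + sum_i phi_i X_{t+1-i}.
Substitute known values:
  E[X_{t+1} | ...] = -2 + (0.382) * (-7) + (-0.397) * (-5) + (-0.071) * (-3)
                   = -2.4760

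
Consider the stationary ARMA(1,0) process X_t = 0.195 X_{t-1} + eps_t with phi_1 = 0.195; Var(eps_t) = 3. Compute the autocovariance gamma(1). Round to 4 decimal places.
\gamma(1) = 0.6081

Multiply the model equation by X_{t-k} and take expectations. With theta_0 = psi_0 = 1 and psi_j the MA(infinity) weights, this gives
  gamma(k) - sum_i phi_i gamma(k-i) = c_k,
  c_k = sigma^2 * sum_{j=k..q} theta_j psi_{j-k}   (c_k = 0 for k > q),
using gamma(-m) = gamma(m).
Pure AR (q = 0): c_0 = sigma^2 = 3, c_k = 0 for k >= 1.
Equations for k = 0 and k = 1 (AR order 1):
  gamma(0) = phi_1 gamma(1) + c_0
  gamma(1) = phi_1 gamma(0) + c_1
Substituting the second into the first: gamma(0) (1 - phi_1^2) = c_0 + phi_1 c_1, so
  gamma(0) = c_0 / (1 - phi_1^2) = 3 / (1 - (0.195)^2) = 3 / 0.961975 = 3.118584.
  gamma(1) = phi_1 gamma(0) = (0.195)(3.118584) = 0.608124.
Therefore gamma(1) = 0.6081 (to 4 decimal places).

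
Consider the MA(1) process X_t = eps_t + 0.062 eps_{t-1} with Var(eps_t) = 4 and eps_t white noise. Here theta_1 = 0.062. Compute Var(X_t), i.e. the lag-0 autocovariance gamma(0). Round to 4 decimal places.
\gamma(0) = 4.0154

For an MA(q) process X_t = eps_t + sum_i theta_i eps_{t-i} with
Var(eps_t) = sigma^2, the variance is
  gamma(0) = sigma^2 * (1 + sum_i theta_i^2).
  sum_i theta_i^2 = (0.062)^2 = 0.003844.
  gamma(0) = 4 * (1 + 0.003844) = 4 * 1.003844 = 4.015376, which rounds to 4.0154.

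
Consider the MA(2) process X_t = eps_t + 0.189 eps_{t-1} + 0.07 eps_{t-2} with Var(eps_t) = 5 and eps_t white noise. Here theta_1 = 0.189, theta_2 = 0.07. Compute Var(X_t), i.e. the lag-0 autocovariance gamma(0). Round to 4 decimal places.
\gamma(0) = 5.2031

For an MA(q) process X_t = eps_t + sum_i theta_i eps_{t-i} with
Var(eps_t) = sigma^2, the variance is
  gamma(0) = sigma^2 * (1 + sum_i theta_i^2).
  sum_i theta_i^2 = (0.189)^2 + (0.07)^2 = 0.035721 + 0.0049 = 0.040621.
  gamma(0) = 5 * (1 + 0.040621) = 5 * 1.040621 = 5.203105, which rounds to 5.2031.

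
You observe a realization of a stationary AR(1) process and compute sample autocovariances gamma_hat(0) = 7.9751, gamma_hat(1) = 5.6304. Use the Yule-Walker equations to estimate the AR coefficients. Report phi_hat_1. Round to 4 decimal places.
\hat\phi_{1} = 0.7060

The Yule-Walker equations for an AR(p) process read, in matrix form,
  Gamma_p phi = r_p,   with   (Gamma_p)_{ij} = gamma(|i - j|),
                       (r_p)_i = gamma(i),   i,j = 1..p.
Substitute the sample gammas (Toeplitz matrix and right-hand side of size 1):
  Gamma_p = [[7.9751]]
  r_p     = [5.6304]
With p = 1 this is the single equation gamma(0) phi_1 = gamma(1):
  phi_hat_1 = gamma(1) / gamma(0) = 5.6304 / 7.9751 = 0.7060.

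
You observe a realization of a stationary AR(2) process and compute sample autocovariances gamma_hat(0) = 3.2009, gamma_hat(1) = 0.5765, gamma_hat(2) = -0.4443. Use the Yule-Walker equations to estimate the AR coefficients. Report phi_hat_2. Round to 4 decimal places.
\hat\phi_{2} = -0.1770

The Yule-Walker equations for an AR(p) process read, in matrix form,
  Gamma_p phi = r_p,   with   (Gamma_p)_{ij} = gamma(|i - j|),
                       (r_p)_i = gamma(i),   i,j = 1..p.
Substitute the sample gammas (Toeplitz matrix and right-hand side of size 2):
  Gamma_p = [[3.2009, 0.5765], [0.5765, 3.2009]]
  r_p     = [0.5765, -0.4443]
Written out:
  3.2009 phi_1 + 0.5765 phi_2 = 0.5765
  0.5765 phi_1 + 3.2009 phi_2 = -0.4443
Solve by Cramer's rule:
  det = gamma(0)^2 - gamma(1)^2 = (3.2009)^2 - (0.5765)^2 = 10.24576081 - 0.33235225 = 9.91340856
  phi_hat_1 = [gamma(1) gamma(0) - gamma(1) gamma(2)] / det = [(0.5765)(3.2009) - (0.5765)(-0.4443)] / 9.91340856 = 2.1014578 / 9.91340856 = 0.212
  phi_hat_2 = [gamma(0) gamma(2) - gamma(1)^2] / det = [(3.2009)(-0.4443) - (0.5765)^2] / 9.91340856 = -1.75451212 / 9.91340856 = -0.177
So phi_hat = [0.2120, -0.1770].
Therefore phi_hat_2 = -0.1770.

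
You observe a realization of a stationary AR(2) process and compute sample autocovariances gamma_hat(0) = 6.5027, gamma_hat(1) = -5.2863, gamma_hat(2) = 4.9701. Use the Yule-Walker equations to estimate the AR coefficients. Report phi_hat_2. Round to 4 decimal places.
\hat\phi_{2} = 0.3050

The Yule-Walker equations for an AR(p) process read, in matrix form,
  Gamma_p phi = r_p,   with   (Gamma_p)_{ij} = gamma(|i - j|),
                       (r_p)_i = gamma(i),   i,j = 1..p.
Substitute the sample gammas (Toeplitz matrix and right-hand side of size 2):
  Gamma_p = [[6.5027, -5.2863], [-5.2863, 6.5027]]
  r_p     = [-5.2863, 4.9701]
Written out:
  6.5027 phi_1 - 5.2863 phi_2 = -5.2863
  -5.2863 phi_1 + 6.5027 phi_2 = 4.9701
Solve by Cramer's rule:
  det = gamma(0)^2 - gamma(1)^2 = (6.5027)^2 - (-5.2863)^2 = 42.28510729 - 27.94496769 = 14.3401396
  phi_hat_1 = [gamma(1) gamma(0) - gamma(1) gamma(2)] / det = [(-5.2863)(6.5027) - (-5.2863)(4.9701)] / 14.3401396 = -8.10178338 / 14.3401396 = -0.565
  phi_hat_2 = [gamma(0) gamma(2) - gamma(1)^2] / det = [(6.5027)(4.9701) - (-5.2863)^2] / 14.3401396 = 4.37410158 / 14.3401396 = 0.305
So phi_hat = [-0.5650, 0.3050].
Therefore phi_hat_2 = 0.3050.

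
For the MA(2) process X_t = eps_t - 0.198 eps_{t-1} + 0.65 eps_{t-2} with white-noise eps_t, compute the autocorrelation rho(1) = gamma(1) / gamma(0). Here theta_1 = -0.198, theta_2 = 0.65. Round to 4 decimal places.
\rho(1) = -0.2235

For an MA(q) process with theta_0 = 1, the autocovariance is
  gamma(k) = sigma^2 * sum_{i=0..q-k} theta_i * theta_{i+k},
and rho(k) = gamma(k) / gamma(0). Sigma^2 cancels.
  numerator   = (1)*(-0.198) + (-0.198)*(0.65) = -0.3267.
  denominator = (1)^2 + (-0.198)^2 + (0.65)^2 = 1.461704.
  rho(1) = -0.3267 / 1.461704 = -0.2235.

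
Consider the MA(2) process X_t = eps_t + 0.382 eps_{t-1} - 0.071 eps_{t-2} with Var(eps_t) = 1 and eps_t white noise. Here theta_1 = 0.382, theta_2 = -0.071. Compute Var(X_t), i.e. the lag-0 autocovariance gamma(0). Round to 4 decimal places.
\gamma(0) = 1.1510

For an MA(q) process X_t = eps_t + sum_i theta_i eps_{t-i} with
Var(eps_t) = sigma^2, the variance is
  gamma(0) = sigma^2 * (1 + sum_i theta_i^2).
  sum_i theta_i^2 = (0.382)^2 + (-0.071)^2 = 0.145924 + 0.005041 = 0.150965.
  gamma(0) = 1 * (1 + 0.150965) = 1 * 1.150965 = 1.150965, which rounds to 1.1510.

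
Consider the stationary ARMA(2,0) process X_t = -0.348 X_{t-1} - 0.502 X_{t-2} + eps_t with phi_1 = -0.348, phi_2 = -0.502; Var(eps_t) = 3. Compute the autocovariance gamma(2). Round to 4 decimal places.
\gamma(2) = -1.7859

Multiply the model equation by X_{t-k} and take expectations. With theta_0 = psi_0 = 1 and psi_j the MA(infinity) weights, this gives
  gamma(k) - sum_i phi_i gamma(k-i) = c_k,
  c_k = sigma^2 * sum_{j=k..q} theta_j psi_{j-k}   (c_k = 0 for k > q),
using gamma(-m) = gamma(m).
Pure AR (q = 0): c_0 = sigma^2 = 3, c_k = 0 for k >= 1.
Equations for k = 0, 1, 2 (AR order 2, c_2 = 0):
  (E0) gamma(0) = phi_1 gamma(1) + phi_2 gamma(2) + c_0
  (E1) gamma(1) = phi_1 gamma(0) + phi_2 gamma(1) + c_1
  (E2) gamma(2) = phi_1 gamma(1) + phi_2 gamma(0)
From (E1): gamma(1) = A gamma(0) + B with
  A = phi_1 / (1 - phi_2) = -0.348 / 1.502 = -0.231691,   B = c_1 / (1 - phi_2) = 0 / 1.502 = 0.
Insert (E2) into (E0): gamma(0) (1 - phi_2^2) = phi_1 (1 + phi_2) gamma(1) + c_0.
  phi_1 (1 + phi_2) = (-0.348)(0.498) = -0.173304,   1 - phi_2^2 = 0.747996.
Replace gamma(1) by A gamma(0) + B and collect gamma(0):
  gamma(0) [0.747996 - (-0.173304)(-0.231691)] = c_0 = 3
  gamma(0) * 0.707843 = 3
  gamma(0) = 3 / 0.707843 = 4.238228.
  gamma(1) = A gamma(0) = (-0.231691)(4.238228) = -0.98196.
  gamma(2) = phi_1 gamma(1) + phi_2 gamma(0) = (-0.348)(-0.98196) + (-0.502)(4.238228) = -1.785868.
Therefore gamma(2) = -1.7859 (to 4 decimal places).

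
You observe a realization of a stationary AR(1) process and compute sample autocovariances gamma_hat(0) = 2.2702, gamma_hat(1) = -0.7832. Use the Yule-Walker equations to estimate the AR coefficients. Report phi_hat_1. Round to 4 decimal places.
\hat\phi_{1} = -0.3450

The Yule-Walker equations for an AR(p) process read, in matrix form,
  Gamma_p phi = r_p,   with   (Gamma_p)_{ij} = gamma(|i - j|),
                       (r_p)_i = gamma(i),   i,j = 1..p.
Substitute the sample gammas (Toeplitz matrix and right-hand side of size 1):
  Gamma_p = [[2.2702]]
  r_p     = [-0.7832]
With p = 1 this is the single equation gamma(0) phi_1 = gamma(1):
  phi_hat_1 = gamma(1) / gamma(0) = -0.7832 / 2.2702 = -0.3450.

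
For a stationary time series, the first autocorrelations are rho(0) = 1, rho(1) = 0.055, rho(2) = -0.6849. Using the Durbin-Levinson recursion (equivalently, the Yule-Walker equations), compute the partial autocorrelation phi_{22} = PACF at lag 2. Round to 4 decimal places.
\phi_{22} = -0.6900

The PACF at lag k is phi_{kk}, the last component of the solution
to the Yule-Walker system G_k phi = r_k where
  (G_k)_{ij} = rho(|i - j|), (r_k)_i = rho(i), i,j = 1..k.
Equivalently, Durbin-Levinson gives phi_{kk} iteratively:
  phi_{11} = rho(1)
  phi_{kk} = [rho(k) - sum_{j=1..k-1} phi_{k-1,j} rho(k-j)]
            / [1 - sum_{j=1..k-1} phi_{k-1,j} rho(j)],
  phi_{k,j} = phi_{k-1,j} - phi_{kk} phi_{k-1,k-j},  j = 1..k-1.
Step k = 1:
  phi_11 = rho(1) = 0.055.
Step k = 2:
  phi_22 = [rho(2) - phi_11 rho(1)] / [1 - phi_11 rho(1)] = [-0.6849 - (0.055)(0.055)] / [1 - (0.055)(0.055)]
         = -0.687925 / 0.996975 = -0.69.
Therefore phi_{22} = -0.6900.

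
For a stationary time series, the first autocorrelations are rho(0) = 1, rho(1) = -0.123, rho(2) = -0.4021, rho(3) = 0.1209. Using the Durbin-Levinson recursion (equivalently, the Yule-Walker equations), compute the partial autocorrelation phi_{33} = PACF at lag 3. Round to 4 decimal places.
\phi_{33} = -0.0020

The PACF at lag k is phi_{kk}, the last component of the solution
to the Yule-Walker system G_k phi = r_k where
  (G_k)_{ij} = rho(|i - j|), (r_k)_i = rho(i), i,j = 1..k.
Equivalently, Durbin-Levinson gives phi_{kk} iteratively:
  phi_{11} = rho(1)
  phi_{kk} = [rho(k) - sum_{j=1..k-1} phi_{k-1,j} rho(k-j)]
            / [1 - sum_{j=1..k-1} phi_{k-1,j} rho(j)],
  phi_{k,j} = phi_{k-1,j} - phi_{kk} phi_{k-1,k-j},  j = 1..k-1.
Step k = 1:
  phi_11 = rho(1) = -0.123.
Step k = 2:
  phi_22 = [rho(2) - phi_11 rho(1)] / [1 - phi_11 rho(1)] = [-0.4021 - (-0.123)(-0.123)] / [1 - (-0.123)(-0.123)]
         = -0.417229 / 0.984871 = -0.423638.
  Update: phi_21 = phi_11 - phi_22 phi_11 = -0.123 - (-0.423638)(-0.123) = -0.175108.
Step k = 3:
  phi_33 = [rho(3) - phi_21 rho(2) - phi_22 rho(1)] / [1 - phi_21 rho(1) - phi_22 rho(2)]
    numerator   = 0.1209 - (-0.175108)(-0.4021) - (-0.423638)(-0.123) = -0.00161823
    denominator = 1 - (-0.175108)(-0.123) - (-0.423638)(-0.4021) = 0.80811685
  phi_33 = -0.00161823 / 0.80811685 = -0.002.
Therefore phi_{33} = -0.0020.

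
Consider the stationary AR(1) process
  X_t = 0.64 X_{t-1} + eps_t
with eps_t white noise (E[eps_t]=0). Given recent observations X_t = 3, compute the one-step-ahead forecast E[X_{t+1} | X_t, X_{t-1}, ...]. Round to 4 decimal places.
E[X_{t+1} \mid \mathcal F_t] = 1.9200

For an AR(p) model X_t = c + sum_i phi_i X_{t-i} + eps_t, the
one-step-ahead conditional mean is
  E[X_{t+1} | X_t, ...] = c + sum_i phi_i X_{t+1-i}.
Substitute known values:
  E[X_{t+1} | ...] = (0.64) * (3)
                   = 1.9200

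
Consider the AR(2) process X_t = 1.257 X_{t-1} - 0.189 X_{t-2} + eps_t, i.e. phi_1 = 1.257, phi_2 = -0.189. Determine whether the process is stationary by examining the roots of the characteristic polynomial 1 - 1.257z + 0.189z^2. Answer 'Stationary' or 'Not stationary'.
\text{Not stationary}

The AR(p) characteristic polynomial is P(z) = 1 - 1.257z + 0.189z^2.
Stationarity requires all roots to lie outside the unit circle, i.e. |z| > 1 for every root.
Set 1 + (-1.257) z + (0.189) z^2 = 0, i.e. a z^2 + b z + c = 0 with a = 0.189, b = -1.257, c = 1.
Discriminant D = b^2 - 4ac = (-1.257)^2 - 4*(0.189)*1 = 1.580049 - (0.756) = 0.824049.
D >= 0, so the roots are real: z = (-b +/- sqrt(D)) / (2a) = (1.257 +/- 0.907771) / (0.378).
  z_1 = (1.257 + 0.907771) / (0.378) = 5.7269,   |z_1| = 5.7269.
  z_2 = (1.257 - 0.907771) / (0.378) = 0.9239,   |z_2| = 0.9239.
Moduli of all roots: 5.7269, 0.9239.
All moduli strictly greater than 1? No.
Verdict: Not stationary.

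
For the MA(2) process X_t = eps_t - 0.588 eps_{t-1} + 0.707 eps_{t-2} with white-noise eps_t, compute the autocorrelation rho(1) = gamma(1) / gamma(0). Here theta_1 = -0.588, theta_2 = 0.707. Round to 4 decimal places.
\rho(1) = -0.5438

For an MA(q) process with theta_0 = 1, the autocovariance is
  gamma(k) = sigma^2 * sum_{i=0..q-k} theta_i * theta_{i+k},
and rho(k) = gamma(k) / gamma(0). Sigma^2 cancels.
  numerator   = (1)*(-0.588) + (-0.588)*(0.707) = -1.003716.
  denominator = (1)^2 + (-0.588)^2 + (0.707)^2 = 1.845593.
  rho(1) = -1.003716 / 1.845593 = -0.5438.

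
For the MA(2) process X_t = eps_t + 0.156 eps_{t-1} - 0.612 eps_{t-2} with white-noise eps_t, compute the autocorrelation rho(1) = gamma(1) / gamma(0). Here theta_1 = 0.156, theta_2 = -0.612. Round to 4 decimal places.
\rho(1) = 0.0433

For an MA(q) process with theta_0 = 1, the autocovariance is
  gamma(k) = sigma^2 * sum_{i=0..q-k} theta_i * theta_{i+k},
and rho(k) = gamma(k) / gamma(0). Sigma^2 cancels.
  numerator   = (1)*(0.156) + (0.156)*(-0.612) = 0.060528.
  denominator = (1)^2 + (0.156)^2 + (-0.612)^2 = 1.39888.
  rho(1) = 0.060528 / 1.39888 = 0.0433.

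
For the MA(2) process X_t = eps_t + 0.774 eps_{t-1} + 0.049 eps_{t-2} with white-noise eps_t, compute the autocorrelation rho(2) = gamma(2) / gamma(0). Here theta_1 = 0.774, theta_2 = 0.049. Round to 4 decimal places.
\rho(2) = 0.0306

For an MA(q) process with theta_0 = 1, the autocovariance is
  gamma(k) = sigma^2 * sum_{i=0..q-k} theta_i * theta_{i+k},
and rho(k) = gamma(k) / gamma(0). Sigma^2 cancels.
  numerator   = (1)*(0.049) = 0.049.
  denominator = (1)^2 + (0.774)^2 + (0.049)^2 = 1.601477.
  rho(2) = 0.049 / 1.601477 = 0.0306.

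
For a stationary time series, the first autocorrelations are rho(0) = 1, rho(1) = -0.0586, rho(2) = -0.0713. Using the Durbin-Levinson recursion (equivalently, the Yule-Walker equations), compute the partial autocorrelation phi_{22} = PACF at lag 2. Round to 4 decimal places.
\phi_{22} = -0.0750

The PACF at lag k is phi_{kk}, the last component of the solution
to the Yule-Walker system G_k phi = r_k where
  (G_k)_{ij} = rho(|i - j|), (r_k)_i = rho(i), i,j = 1..k.
Equivalently, Durbin-Levinson gives phi_{kk} iteratively:
  phi_{11} = rho(1)
  phi_{kk} = [rho(k) - sum_{j=1..k-1} phi_{k-1,j} rho(k-j)]
            / [1 - sum_{j=1..k-1} phi_{k-1,j} rho(j)],
  phi_{k,j} = phi_{k-1,j} - phi_{kk} phi_{k-1,k-j},  j = 1..k-1.
Step k = 1:
  phi_11 = rho(1) = -0.0586.
Step k = 2:
  phi_22 = [rho(2) - phi_11 rho(1)] / [1 - phi_11 rho(1)] = [-0.0713 - (-0.0586)(-0.0586)] / [1 - (-0.0586)(-0.0586)]
         = -0.07473396 / 0.99656604 = -0.075.
Therefore phi_{22} = -0.0750.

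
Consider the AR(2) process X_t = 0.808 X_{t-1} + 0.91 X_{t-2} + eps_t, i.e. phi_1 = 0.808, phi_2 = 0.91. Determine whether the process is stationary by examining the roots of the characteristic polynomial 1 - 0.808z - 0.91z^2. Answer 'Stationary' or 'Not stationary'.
\text{Not stationary}

The AR(p) characteristic polynomial is P(z) = 1 - 0.808z - 0.91z^2.
Stationarity requires all roots to lie outside the unit circle, i.e. |z| > 1 for every root.
Set 1 + (-0.808) z + (-0.91) z^2 = 0, i.e. a z^2 + b z + c = 0 with a = -0.91, b = -0.808, c = 1.
Discriminant D = b^2 - 4ac = (-0.808)^2 - 4*(-0.91)*1 = 0.652864 - (-3.64) = 4.292864.
D >= 0, so the roots are real: z = (-b +/- sqrt(D)) / (2a) = (0.808 +/- 2.071923) / (-1.82).
  z_1 = (0.808 + 2.071923) / (-1.82) = -1.5824,   |z_1| = 1.5824.
  z_2 = (0.808 - 2.071923) / (-1.82) = 0.6945,   |z_2| = 0.6945.
Moduli of all roots: 1.5824, 0.6945.
All moduli strictly greater than 1? No.
Verdict: Not stationary.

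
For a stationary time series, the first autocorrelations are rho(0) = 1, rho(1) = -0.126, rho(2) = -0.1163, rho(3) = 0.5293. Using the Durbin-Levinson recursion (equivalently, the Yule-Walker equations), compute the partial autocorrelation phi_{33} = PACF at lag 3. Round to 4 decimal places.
\phi_{33} = 0.5130

The PACF at lag k is phi_{kk}, the last component of the solution
to the Yule-Walker system G_k phi = r_k where
  (G_k)_{ij} = rho(|i - j|), (r_k)_i = rho(i), i,j = 1..k.
Equivalently, Durbin-Levinson gives phi_{kk} iteratively:
  phi_{11} = rho(1)
  phi_{kk} = [rho(k) - sum_{j=1..k-1} phi_{k-1,j} rho(k-j)]
            / [1 - sum_{j=1..k-1} phi_{k-1,j} rho(j)],
  phi_{k,j} = phi_{k-1,j} - phi_{kk} phi_{k-1,k-j},  j = 1..k-1.
Step k = 1:
  phi_11 = rho(1) = -0.126.
Step k = 2:
  phi_22 = [rho(2) - phi_11 rho(1)] / [1 - phi_11 rho(1)] = [-0.1163 - (-0.126)(-0.126)] / [1 - (-0.126)(-0.126)]
         = -0.132176 / 0.984124 = -0.134308.
  Update: phi_21 = phi_11 - phi_22 phi_11 = -0.126 - (-0.134308)(-0.126) = -0.142923.
Step k = 3:
  phi_33 = [rho(3) - phi_21 rho(2) - phi_22 rho(1)] / [1 - phi_21 rho(1) - phi_22 rho(2)]
    numerator   = 0.5293 - (-0.142923)(-0.1163) - (-0.134308)(-0.126) = 0.49575523
    denominator = 1 - (-0.142923)(-0.126) - (-0.134308)(-0.1163) = 0.96637167
  phi_33 = 0.49575523 / 0.96637167 = 0.513.
Therefore phi_{33} = 0.5130.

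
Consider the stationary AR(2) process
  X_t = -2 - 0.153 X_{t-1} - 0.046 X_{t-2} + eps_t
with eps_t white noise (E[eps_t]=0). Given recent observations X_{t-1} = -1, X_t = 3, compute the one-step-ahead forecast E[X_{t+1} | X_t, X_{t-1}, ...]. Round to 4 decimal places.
E[X_{t+1} \mid \mathcal F_t] = -2.4130

For an AR(p) model X_t = c + sum_i phi_i X_{t-i} + eps_t, the
one-step-ahead conditional mean is
  E[X_{t+1} | X_t, ...] = c + sum_i phi_i X_{t+1-i}.
Substitute known values:
  E[X_{t+1} | ...] = -2 + (-0.153) * (3) + (-0.046) * (-1)
                   = -2.4130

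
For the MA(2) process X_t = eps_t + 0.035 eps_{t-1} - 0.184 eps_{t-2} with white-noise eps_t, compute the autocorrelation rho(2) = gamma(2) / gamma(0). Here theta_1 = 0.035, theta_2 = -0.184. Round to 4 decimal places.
\rho(2) = -0.1778

For an MA(q) process with theta_0 = 1, the autocovariance is
  gamma(k) = sigma^2 * sum_{i=0..q-k} theta_i * theta_{i+k},
and rho(k) = gamma(k) / gamma(0). Sigma^2 cancels.
  numerator   = (1)*(-0.184) = -0.184.
  denominator = (1)^2 + (0.035)^2 + (-0.184)^2 = 1.035081.
  rho(2) = -0.184 / 1.035081 = -0.1778.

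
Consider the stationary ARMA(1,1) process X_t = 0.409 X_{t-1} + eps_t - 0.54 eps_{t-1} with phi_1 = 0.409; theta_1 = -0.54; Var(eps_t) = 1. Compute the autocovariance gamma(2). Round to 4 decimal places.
\gamma(2) = -0.0501

Multiply the model equation by X_{t-k} and take expectations. With theta_0 = psi_0 = 1 and psi_j the MA(infinity) weights, this gives
  gamma(k) - sum_i phi_i gamma(k-i) = c_k,
  c_k = sigma^2 * sum_{j=k..q} theta_j psi_{j-k}   (c_k = 0 for k > q),
using gamma(-m) = gamma(m).
psi-weights needed (psi_j = theta_j + sum_i phi_i psi_{j-i}):
  psi_1 = theta_1 + phi_1 = -0.54 + (0.409) = -0.131
Right-hand sides:
  c_0 = sigma^2 (1 + theta_1 psi_1) = 1 * (1 + (-0.54)(-0.131)) = 1 * 1.07074 = 1.07074
  c_1 = sigma^2 theta_1 = 1 * (-0.54) = -0.54
  c_2 = 0
Equations for k = 0 and k = 1 (AR order 1):
  gamma(0) = phi_1 gamma(1) + c_0
  gamma(1) = phi_1 gamma(0) + c_1
Substituting the second into the first: gamma(0) (1 - phi_1^2) = c_0 + phi_1 c_1, so
  gamma(0) = (c_0 + phi_1 c_1) / (1 - phi_1^2) = (1.07074 + (0.409)(-0.54)) / (1 - (0.409)^2) = 0.84988 / 0.832719 = 1.020608.
  gamma(1) = phi_1 gamma(0) + c_1 = (0.409)(1.020608) + (-0.54) = -0.122571.
For k = 2 (> q): gamma(2) = phi_1 gamma(1) = (0.409)(-0.122571) = -0.050132.
Therefore gamma(2) = -0.0501 (to 4 decimal places).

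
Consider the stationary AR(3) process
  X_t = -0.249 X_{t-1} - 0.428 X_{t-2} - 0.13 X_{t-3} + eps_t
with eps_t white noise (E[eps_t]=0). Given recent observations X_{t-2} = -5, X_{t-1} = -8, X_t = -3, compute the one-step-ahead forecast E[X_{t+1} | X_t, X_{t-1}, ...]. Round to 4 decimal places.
E[X_{t+1} \mid \mathcal F_t] = 4.8210

For an AR(p) model X_t = c + sum_i phi_i X_{t-i} + eps_t, the
one-step-ahead conditional mean is
  E[X_{t+1} | X_t, ...] = c + sum_i phi_i X_{t+1-i}.
Substitute known values:
  E[X_{t+1} | ...] = (-0.249) * (-3) + (-0.428) * (-8) + (-0.13) * (-5)
                   = 4.8210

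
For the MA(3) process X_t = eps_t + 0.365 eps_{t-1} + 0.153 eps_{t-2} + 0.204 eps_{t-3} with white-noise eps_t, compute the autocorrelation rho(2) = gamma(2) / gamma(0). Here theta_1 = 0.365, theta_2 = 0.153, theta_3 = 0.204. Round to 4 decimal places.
\rho(2) = 0.1898

For an MA(q) process with theta_0 = 1, the autocovariance is
  gamma(k) = sigma^2 * sum_{i=0..q-k} theta_i * theta_{i+k},
and rho(k) = gamma(k) / gamma(0). Sigma^2 cancels.
  numerator   = (1)*(0.153) + (0.365)*(0.204) = 0.22746.
  denominator = (1)^2 + (0.365)^2 + (0.153)^2 + (0.204)^2 = 1.19825.
  rho(2) = 0.22746 / 1.19825 = 0.1898.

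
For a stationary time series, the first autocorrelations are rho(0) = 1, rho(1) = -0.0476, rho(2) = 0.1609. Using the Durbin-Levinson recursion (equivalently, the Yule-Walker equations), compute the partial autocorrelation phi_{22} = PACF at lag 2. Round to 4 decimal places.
\phi_{22} = 0.1590

The PACF at lag k is phi_{kk}, the last component of the solution
to the Yule-Walker system G_k phi = r_k where
  (G_k)_{ij} = rho(|i - j|), (r_k)_i = rho(i), i,j = 1..k.
Equivalently, Durbin-Levinson gives phi_{kk} iteratively:
  phi_{11} = rho(1)
  phi_{kk} = [rho(k) - sum_{j=1..k-1} phi_{k-1,j} rho(k-j)]
            / [1 - sum_{j=1..k-1} phi_{k-1,j} rho(j)],
  phi_{k,j} = phi_{k-1,j} - phi_{kk} phi_{k-1,k-j},  j = 1..k-1.
Step k = 1:
  phi_11 = rho(1) = -0.0476.
Step k = 2:
  phi_22 = [rho(2) - phi_11 rho(1)] / [1 - phi_11 rho(1)] = [0.1609 - (-0.0476)(-0.0476)] / [1 - (-0.0476)(-0.0476)]
         = 0.15863424 / 0.99773424 = 0.159.
Therefore phi_{22} = 0.1590.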